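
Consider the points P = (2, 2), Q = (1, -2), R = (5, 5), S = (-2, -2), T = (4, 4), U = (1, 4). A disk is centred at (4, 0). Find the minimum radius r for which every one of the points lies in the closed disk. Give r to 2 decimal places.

6.32

The required radius is the distance from (4, 0) to the farthest point.
Squared distances: 8, 13, 26, 40, 16, 25.
Maximum is 40, attained at S.
r = √40 ≈ 6.32.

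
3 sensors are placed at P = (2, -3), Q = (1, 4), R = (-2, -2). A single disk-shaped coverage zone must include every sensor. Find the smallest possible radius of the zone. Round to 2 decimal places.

3.62

Side lengths²: PQ² = 50, PR² = 17, QR² = 45.
Since PQ² = 50 < 45 + 17 = 62, the triangle is acute, so the smallest enclosing circle is the circumcircle.
Circumcentre = (13/18, 7/18), r² = 2125/162.
r = √(2125/162) ≈ 3.62.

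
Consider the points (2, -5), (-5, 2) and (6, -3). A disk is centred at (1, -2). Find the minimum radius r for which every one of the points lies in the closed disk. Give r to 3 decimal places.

7.211

The required radius is the distance from (1, -2) to the farthest point.
Squared distances: 10, 52, 26.
Maximum is 52, attained at (-5, 2).
r = √52 ≈ 7.211.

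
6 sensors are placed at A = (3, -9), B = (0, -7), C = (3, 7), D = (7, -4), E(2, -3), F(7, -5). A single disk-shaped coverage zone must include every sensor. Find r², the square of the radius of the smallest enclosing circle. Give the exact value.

64

By Welzl's lemma the MEC is supported by two points (diametrically opposite) or three points (on a circumcircle).
The farthest pair is A–C with squared distance 256. The circle on this segment as diameter has centre (3, -1) and r² = 256/4 = 64.
Check B: distance² to centre = 45 ≤ 64, so it lies inside.
All remaining points lie in this disk, and no smaller disk contains both endpoints, so this is the minimum enclosing circle.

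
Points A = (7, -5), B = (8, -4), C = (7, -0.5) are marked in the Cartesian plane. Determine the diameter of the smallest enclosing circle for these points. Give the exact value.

4.5

Side lengths²: AB² = 2, AC² = 20.25, BC² = 13.25.
Since AC² = 20.25 ≥ 13.25 + 2 = 15.25, the angle opposite AC is not acute, so the smallest enclosing circle has AC as diameter.
Centre = midpoint of AC = (7, -2.75), r² = 20.25/4 = 5.0625.
Diameter = 2r = 2√(5.0625) = 4.5.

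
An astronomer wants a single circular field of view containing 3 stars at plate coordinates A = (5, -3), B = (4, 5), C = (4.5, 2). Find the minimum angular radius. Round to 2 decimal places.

Side lengths²: AB² = 65, AC² = 25.25, BC² = 9.25.
Since AB² = 65 ≥ 25.25 + 9.25 = 34.5, the angle opposite AB is not acute, so the smallest enclosing circle has AB as diameter.
Centre = midpoint of AB = (4.5, 1), r² = 65/4 = 16.25.
r = √(16.25) ≈ 4.03.

4.03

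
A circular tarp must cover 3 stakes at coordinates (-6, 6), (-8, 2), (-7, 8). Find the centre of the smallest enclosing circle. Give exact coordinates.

(-7.5, 5)

Call the three points A, B, C in the order given.
Side lengths²: AB² = 20, AC² = 5, BC² = 37.
Since BC² = 37 ≥ 20 + 5 = 25, the angle opposite BC is not acute, so the smallest enclosing circle has BC as diameter.
Centre = midpoint of BC = (-7.5, 5), r² = 37/4 = 9.25.
Centre = (-7.5, 5).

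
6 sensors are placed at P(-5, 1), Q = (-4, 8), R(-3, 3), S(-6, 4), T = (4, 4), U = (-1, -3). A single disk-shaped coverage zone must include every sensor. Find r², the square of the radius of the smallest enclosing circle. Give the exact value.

By Welzl's lemma the MEC is supported by two points (diametrically opposite) or three points (on a circumcircle).
The minimum enclosing circle is determined by three boundary points: Q, T, U.
Their circumcentre is (-31/19, 52/19) with r² = 12025/361.
The farthest remaining point S is at distance² 7465/361 ≤ 12025/361.

12025/361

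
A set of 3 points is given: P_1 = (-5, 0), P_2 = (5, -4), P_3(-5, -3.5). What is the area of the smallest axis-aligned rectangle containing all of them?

x ranges over [-5, 5], width 10.
y ranges over [-4, 0], height 4.
Area = 10 × 4 = 40.

40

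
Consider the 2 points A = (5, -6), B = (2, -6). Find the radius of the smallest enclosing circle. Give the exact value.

The smallest circle enclosing two points has them as diameter endpoints.
Centre = midpoint = (3.5, -6); r² = |AB|²/4 = 9/4 = 2.25.
r = √(2.25) = 1.5.

1.5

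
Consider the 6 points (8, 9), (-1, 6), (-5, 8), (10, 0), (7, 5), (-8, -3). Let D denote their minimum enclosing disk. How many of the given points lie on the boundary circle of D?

3

The minimum enclosing circle of a finite set is fixed by two of the points (as a diameter) or three (as a circumcircle).
The minimum enclosing circle is determined by three boundary points: (8, 9), (10, 0), (-8, -3).
Their circumcentre is (9/28, 18/7) with r² = 78625/784.
The farthest remaining point (-5, 8) is at distance² 45305/784 ≤ 78625/784.
The points at distance exactly r from the centre are (8, 9), (10, 0), (-8, -3) — 3 points.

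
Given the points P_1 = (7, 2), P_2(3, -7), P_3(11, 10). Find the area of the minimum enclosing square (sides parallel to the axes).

The bounding box has width 8 and height 17.
An axis-aligned square enclosing the set must have side ≥ max(width, height).
So the minimum side is max(8, 17) = 17.
Area = 17² = 289.

289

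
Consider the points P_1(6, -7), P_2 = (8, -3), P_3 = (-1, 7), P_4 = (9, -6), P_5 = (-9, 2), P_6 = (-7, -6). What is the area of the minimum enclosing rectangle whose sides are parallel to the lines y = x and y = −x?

247

In coordinates u = x + y, v = x − y the rectangle is axis-aligned; the map (x,y)→(u,v) scales areas by 2.
u-values: -1, 5, 6, 3, -7, -13; range = 6 − (-13) = 19.
v-values: 13, 11, -8, 15, -11, -1; range = 15 − (-11) = 26.
Area = (19 × 26) / 2 = 247.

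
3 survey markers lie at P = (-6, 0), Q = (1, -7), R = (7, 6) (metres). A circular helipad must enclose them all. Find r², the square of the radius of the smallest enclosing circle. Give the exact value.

Side lengths²: PQ² = 98, PR² = 205, QR² = 205.
Since QR² = 205 < 205 + 98 = 303, the triangle is acute, so the smallest enclosing circle is the circumcircle.
Circumcentre = (61/38, 23/38), r² = 42025/722.

42025/722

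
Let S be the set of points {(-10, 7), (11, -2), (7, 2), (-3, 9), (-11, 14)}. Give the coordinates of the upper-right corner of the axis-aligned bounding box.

x-range [-11, 11], y-range [-2, 14].
The upper-right corner is (11, 14).

(11, 14)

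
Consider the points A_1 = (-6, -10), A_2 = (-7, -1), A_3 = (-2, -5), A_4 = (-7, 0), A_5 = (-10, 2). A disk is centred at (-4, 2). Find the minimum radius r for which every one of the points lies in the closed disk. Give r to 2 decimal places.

12.17

The required radius is the distance from (-4, 2) to the farthest point.
Squared distances: 148, 18, 53, 13, 36.
Maximum is 148, attained at A_1.
r = √148 ≈ 12.17.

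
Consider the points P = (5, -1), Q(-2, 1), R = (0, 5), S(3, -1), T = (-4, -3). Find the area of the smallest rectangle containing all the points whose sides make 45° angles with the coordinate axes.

66

In coordinates u = x + y, v = x − y the rectangle is axis-aligned; the map (x,y)→(u,v) scales areas by 2.
u-values: 4, -1, 5, 2, -7; range = 5 − (-7) = 12.
v-values: 6, -3, -5, 4, -1; range = 6 − (-5) = 11.
Area = (12 × 11) / 2 = 66.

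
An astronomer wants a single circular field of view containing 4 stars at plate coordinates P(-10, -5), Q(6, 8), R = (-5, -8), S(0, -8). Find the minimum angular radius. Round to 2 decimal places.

The farthest pair is P–Q with squared distance 425. The circle on this segment as diameter has centre (-2, 1.5) and r² = 425/4 = 106.25.
Check R: distance² to centre = 99.25 ≤ 106.25, so it lies inside.
All remaining points lie in this disk, and no smaller disk contains both endpoints, so this is the minimum enclosing circle.
r = √(106.25) ≈ 10.31.

10.31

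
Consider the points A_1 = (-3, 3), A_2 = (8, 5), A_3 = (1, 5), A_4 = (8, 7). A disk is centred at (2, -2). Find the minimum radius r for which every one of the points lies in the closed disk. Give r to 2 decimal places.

10.82

The required radius is the distance from (2, -2) to the farthest point.
Squared distances: 50, 85, 50, 117.
Maximum is 117, attained at A_4.
r = √117 ≈ 10.82.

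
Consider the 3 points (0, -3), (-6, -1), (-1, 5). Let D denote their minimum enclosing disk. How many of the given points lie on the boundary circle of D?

Call the three points A, B, C in the order given.
Side lengths²: AB² = 40, AC² = 65, BC² = 61.
Since AC² = 65 < 61 + 40 = 101, the triangle is acute, so the smallest enclosing circle is the circumcircle.
Circumcentre = (-95/46, 37/46), r² = 19825/1058.
The points at distance exactly r from the centre are (0, -3), (-6, -1), (-1, 5) — 3 points.

3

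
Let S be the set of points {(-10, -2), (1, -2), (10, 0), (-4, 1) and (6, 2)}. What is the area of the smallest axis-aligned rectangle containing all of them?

x ranges over [-10, 10], width 20.
y ranges over [-2, 2], height 4.
Area = 20 × 4 = 80.

80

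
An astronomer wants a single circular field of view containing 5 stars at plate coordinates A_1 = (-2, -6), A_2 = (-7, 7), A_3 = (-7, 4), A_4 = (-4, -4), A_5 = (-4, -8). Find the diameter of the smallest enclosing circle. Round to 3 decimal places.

15.297

By Welzl's lemma the MEC is supported by two points (diametrically opposite) or three points (on a circumcircle).
The farthest pair is A_2–A_5 with squared distance 234. The circle on this segment as diameter has centre (-5.5, -0.5) and r² = 234/4 = 58.5.
Check A_1: distance² to centre = 42.5 ≤ 58.5, so it lies inside.
All remaining points lie in this disk, and no smaller disk contains both endpoints, so this is the minimum enclosing circle.
Diameter = 2r = 2√(58.5) ≈ 15.297.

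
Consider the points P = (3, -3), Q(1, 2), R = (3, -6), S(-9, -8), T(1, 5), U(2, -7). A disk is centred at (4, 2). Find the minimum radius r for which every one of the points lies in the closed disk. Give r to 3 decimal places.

16.401

The required radius is the distance from (4, 2) to the farthest point.
Squared distances: 26, 9, 65, 269, 18, 85.
Maximum is 269, attained at S.
r = √269 ≈ 16.401.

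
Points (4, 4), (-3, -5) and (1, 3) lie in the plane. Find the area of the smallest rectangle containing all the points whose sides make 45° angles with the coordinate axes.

32

In coordinates u = x + y, v = x − y the rectangle is axis-aligned; the map (x,y)→(u,v) scales areas by 2.
u-values: 8, -8, 4; range = 8 − (-8) = 16.
v-values: 0, 2, -2; range = 2 − (-2) = 4.
Area = (16 × 4) / 2 = 32.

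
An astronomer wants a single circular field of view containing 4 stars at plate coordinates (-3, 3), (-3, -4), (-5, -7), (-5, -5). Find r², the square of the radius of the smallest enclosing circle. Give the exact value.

26

The minimum enclosing circle of a finite set is fixed by two of the points (as a diameter) or three (as a circumcircle).
The farthest pair is (-3, 3)–(-5, -7) with squared distance 104. The circle on this segment as diameter has centre (-4, -2) and r² = 104/4 = 26.
Check (-3, -4): distance² to centre = 5 ≤ 26, so it lies inside.
All remaining points lie in this disk, and no smaller disk contains both endpoints, so this is the minimum enclosing circle.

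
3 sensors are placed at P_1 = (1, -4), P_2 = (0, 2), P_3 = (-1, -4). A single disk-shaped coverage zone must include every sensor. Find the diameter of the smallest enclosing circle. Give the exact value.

37/6

Side lengths²: P_1P_2² = 37, P_1P_3² = 4, P_2P_3² = 37.
Since P_2P_3² = 37 < 37 + 4 = 41, the triangle is acute, so the smallest enclosing circle is the circumcircle.
Circumcentre = (0, -13/12), r² = 1369/144.
Diameter = 2r = 2√(1369/144) = 37/6.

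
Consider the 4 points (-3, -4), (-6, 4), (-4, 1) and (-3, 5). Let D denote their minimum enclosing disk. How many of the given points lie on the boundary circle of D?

3

The minimum enclosing circle of a finite set is fixed by two of the points (as a diameter) or three (as a circumcircle).
The minimum enclosing circle is determined by three boundary points: (-3, -4), (-6, 4), (-3, 5).
Their circumcentre is (-19/6, 0.5) with r² = 365/18.
The farthest remaining point (-4, 1) is at distance² 17/18 ≤ 365/18.
The points at distance exactly r from the centre are (-3, -4), (-6, 4), (-3, 5) — 3 points.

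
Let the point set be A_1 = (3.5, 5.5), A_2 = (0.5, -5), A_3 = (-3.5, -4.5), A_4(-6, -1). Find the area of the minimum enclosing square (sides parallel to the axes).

The bounding box has width 9.5 and height 10.5.
An axis-aligned square enclosing the set must have side ≥ max(width, height).
So the minimum side is max(9.5, 10.5) = 10.5.
Area = 10.5² = 110.25.

110.25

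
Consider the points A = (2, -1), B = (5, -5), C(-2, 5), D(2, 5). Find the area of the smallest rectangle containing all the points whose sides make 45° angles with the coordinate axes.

In coordinates u = x + y, v = x − y the rectangle is axis-aligned; the map (x,y)→(u,v) scales areas by 2.
u-values: 1, 0, 3, 7; range = 7 − 0 = 7.
v-values: 3, 10, -7, -3; range = 10 − (-7) = 17.
Area = (7 × 17) / 2 = 59.5.

59.5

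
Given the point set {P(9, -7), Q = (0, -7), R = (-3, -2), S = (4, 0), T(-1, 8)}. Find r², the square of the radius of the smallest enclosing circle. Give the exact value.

The farthest pair is P–T with squared distance 325. The circle on this segment as diameter has centre (4, 0.5) and r² = 325/4 = 81.25.
Check Q: distance² to centre = 72.25 ≤ 81.25, so it lies inside.
All remaining points lie in this disk, and no smaller disk contains both endpoints, so this is the minimum enclosing circle.

81.25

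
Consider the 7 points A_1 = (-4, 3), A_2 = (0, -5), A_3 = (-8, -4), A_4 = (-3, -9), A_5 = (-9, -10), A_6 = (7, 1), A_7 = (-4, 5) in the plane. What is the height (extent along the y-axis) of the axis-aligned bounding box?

max y = 5, min y = -10, so height = 15.

15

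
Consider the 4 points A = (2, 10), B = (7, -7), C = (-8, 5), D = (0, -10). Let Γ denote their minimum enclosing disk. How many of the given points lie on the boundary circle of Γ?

A smallest enclosing disk is always determined by at most three of the input points on its boundary.
The minimum enclosing circle is determined by three boundary points: A, C, D.
Their circumcentre is (14/19, 1/38) with r² = 145945/1444.
The farthest remaining point B is at distance² 127933/1444 ≤ 145945/1444.
The points at distance exactly r from the centre are A, C, D — 3 points.

3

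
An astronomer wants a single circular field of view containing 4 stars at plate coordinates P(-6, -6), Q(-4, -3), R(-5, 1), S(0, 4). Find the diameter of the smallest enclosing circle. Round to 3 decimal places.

By Welzl's lemma the MEC is supported by two points (diametrically opposite) or three points (on a circumcircle).
The farthest pair is P–S with squared distance 136. The circle on this segment as diameter has centre (-3, -1) and r² = 136/4 = 34.
Check Q: distance² to centre = 5 ≤ 34, so it lies inside.
All remaining points lie in this disk, and no smaller disk contains both endpoints, so this is the minimum enclosing circle.
Diameter = 2r = 2√34 ≈ 11.662.

11.662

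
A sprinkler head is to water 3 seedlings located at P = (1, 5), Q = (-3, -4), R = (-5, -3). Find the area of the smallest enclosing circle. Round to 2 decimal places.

Side lengths²: PQ² = 97, PR² = 100, QR² = 5.
Since PR² = 100 < 97 + 5 = 102, the triangle is acute, so the smallest enclosing circle is the circumcircle.
Circumcentre = (-20/11, 19/22), r² = 12125/484.
Area = π·r² = π·12125/484 ≈ 78.70.

78.70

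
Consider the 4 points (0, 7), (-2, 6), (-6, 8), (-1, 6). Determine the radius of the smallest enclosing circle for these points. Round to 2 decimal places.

3.04

By Welzl's lemma the MEC is supported by two points (diametrically opposite) or three points (on a circumcircle).
The farthest pair is (0, 7)–(-6, 8) with squared distance 37. The circle on this segment as diameter has centre (-3, 7.5) and r² = 37/4 = 9.25.
Check (-2, 6): distance² to centre = 3.25 ≤ 9.25, so it lies inside.
All remaining points lie in this disk, and no smaller disk contains both endpoints, so this is the minimum enclosing circle.
r = √(9.25) ≈ 3.04.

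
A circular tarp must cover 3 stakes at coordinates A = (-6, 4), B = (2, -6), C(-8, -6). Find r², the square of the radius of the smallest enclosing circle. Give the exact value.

Side lengths²: AB² = 164, AC² = 104, BC² = 100.
Since AB² = 164 < 104 + 100 = 204, the triangle is acute, so the smallest enclosing circle is the circumcircle.
Circumcentre = (-3, -1.8), r² = 42.64.

42.64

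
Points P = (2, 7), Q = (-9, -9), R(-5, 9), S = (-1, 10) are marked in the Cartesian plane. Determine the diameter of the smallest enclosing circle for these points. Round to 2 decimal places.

A smallest enclosing disk is always determined by at most three of the input points on its boundary.
The farthest pair is Q–S with squared distance 425. The circle on this segment as diameter has centre (-5, 0.5) and r² = 425/4 = 106.25.
Check P: distance² to centre = 91.25 ≤ 106.25, so it lies inside.
All remaining points lie in this disk, and no smaller disk contains both endpoints, so this is the minimum enclosing circle.
Diameter = 2r = 2√(106.25) ≈ 20.62.

20.62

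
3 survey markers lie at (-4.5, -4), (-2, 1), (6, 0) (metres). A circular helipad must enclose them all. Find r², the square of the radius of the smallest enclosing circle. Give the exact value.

31.5625

Call the three points A, B, C in the order given.
Side lengths²: AB² = 31.25, AC² = 126.25, BC² = 65.
Since AC² = 126.25 ≥ 65 + 31.25 = 96.25, the angle opposite AC is not acute, so the smallest enclosing circle has AC as diameter.
Centre = midpoint of AC = (0.75, -2), r² = 126.25/4 = 31.5625.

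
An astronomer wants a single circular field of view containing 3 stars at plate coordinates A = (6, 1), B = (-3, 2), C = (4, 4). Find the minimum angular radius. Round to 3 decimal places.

Side lengths²: AB² = 82, AC² = 13, BC² = 53.
Since AB² = 82 ≥ 53 + 13 = 66, the angle opposite AB is not acute, so the smallest enclosing circle has AB as diameter.
Centre = midpoint of AB = (1.5, 1.5), r² = 82/4 = 20.5.
r = √(20.5) ≈ 4.528.

4.528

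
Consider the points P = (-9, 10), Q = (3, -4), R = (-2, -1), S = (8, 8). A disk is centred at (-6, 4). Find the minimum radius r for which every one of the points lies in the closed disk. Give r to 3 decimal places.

The required radius is the distance from (-6, 4) to the farthest point.
Squared distances: 45, 145, 41, 212.
Maximum is 212, attained at S.
r = √212 ≈ 14.560.

14.560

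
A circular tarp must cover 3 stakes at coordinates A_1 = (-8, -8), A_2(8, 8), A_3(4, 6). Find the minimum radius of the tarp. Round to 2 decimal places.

11.31

Side lengths²: A_1A_2² = 512, A_1A_3² = 340, A_2A_3² = 20.
Since A_1A_2² = 512 ≥ 340 + 20 = 360, the angle opposite A_1A_2 is not acute, so the smallest enclosing circle has A_1A_2 as diameter.
Centre = midpoint of A_1A_2 = (0, 0), r² = 512/4 = 128.
r = √128 ≈ 11.31.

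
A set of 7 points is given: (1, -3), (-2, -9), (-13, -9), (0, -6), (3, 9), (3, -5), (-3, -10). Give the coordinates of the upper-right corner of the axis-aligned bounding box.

(3, 9)

x-range [-13, 3], y-range [-10, 9].
The upper-right corner is (3, 9).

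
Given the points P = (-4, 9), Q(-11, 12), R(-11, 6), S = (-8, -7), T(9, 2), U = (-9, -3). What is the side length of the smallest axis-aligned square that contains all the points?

The bounding box has width 20 and height 19.
An axis-aligned square enclosing the set must have side ≥ max(width, height).
So the minimum side is max(20, 19) = 20.

20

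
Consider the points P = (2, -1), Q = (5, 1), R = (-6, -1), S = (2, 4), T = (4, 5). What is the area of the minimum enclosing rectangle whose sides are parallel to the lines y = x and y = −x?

72

In coordinates u = x + y, v = x − y the rectangle is axis-aligned; the map (x,y)→(u,v) scales areas by 2.
u-values: 1, 6, -7, 6, 9; range = 9 − (-7) = 16.
v-values: 3, 4, -5, -2, -1; range = 4 − (-5) = 9.
Area = (16 × 9) / 2 = 72.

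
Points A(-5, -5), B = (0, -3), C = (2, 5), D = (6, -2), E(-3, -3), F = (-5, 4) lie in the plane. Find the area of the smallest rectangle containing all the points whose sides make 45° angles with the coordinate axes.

In coordinates u = x + y, v = x − y the rectangle is axis-aligned; the map (x,y)→(u,v) scales areas by 2.
u-values: -10, -3, 7, 4, -6, -1; range = 7 − (-10) = 17.
v-values: 0, 3, -3, 8, 0, -9; range = 8 − (-9) = 17.
Area = (17 × 17) / 2 = 144.5.

144.5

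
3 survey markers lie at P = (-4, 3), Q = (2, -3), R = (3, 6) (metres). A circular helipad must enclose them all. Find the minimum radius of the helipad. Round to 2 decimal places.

4.88

Side lengths²: PQ² = 72, PR² = 58, QR² = 82.
Since QR² = 82 < 72 + 58 = 130, the triangle is acute, so the smallest enclosing circle is the circumcircle.
Circumcentre = (0.7, 1.7), r² = 23.78.
r = √(23.78) ≈ 4.88.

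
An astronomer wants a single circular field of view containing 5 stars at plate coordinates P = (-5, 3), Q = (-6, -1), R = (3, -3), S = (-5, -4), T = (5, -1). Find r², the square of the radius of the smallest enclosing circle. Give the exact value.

The minimum enclosing circle of a finite set is fixed by two of the points (as a diameter) or three (as a circumcircle).
The minimum enclosing circle is determined by three boundary points: P, S, T.
Their circumcentre is (-0.6, -0.5) with r² = 31.61.
The farthest remaining point Q is at distance² 29.41 ≤ 31.61.

31.61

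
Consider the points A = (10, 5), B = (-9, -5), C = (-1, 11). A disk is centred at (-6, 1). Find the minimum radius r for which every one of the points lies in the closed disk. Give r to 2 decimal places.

16.49

The required radius is the distance from (-6, 1) to the farthest point.
Squared distances: 272, 45, 125.
Maximum is 272, attained at A.
r = √272 ≈ 16.49.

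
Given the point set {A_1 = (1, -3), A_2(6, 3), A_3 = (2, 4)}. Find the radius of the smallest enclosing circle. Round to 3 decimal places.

3.926

Side lengths²: A_1A_2² = 61, A_1A_3² = 50, A_2A_3² = 17.
Since A_1A_2² = 61 < 50 + 17 = 67, the triangle is acute, so the smallest enclosing circle is the circumcircle.
Circumcentre = (185/58, 15/58), r² = 25925/1682.
r = √(25925/1682) ≈ 3.926.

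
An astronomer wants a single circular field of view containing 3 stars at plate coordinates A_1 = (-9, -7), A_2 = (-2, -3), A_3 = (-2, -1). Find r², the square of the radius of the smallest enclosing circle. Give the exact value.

21.25

Side lengths²: A_1A_2² = 65, A_1A_3² = 85, A_2A_3² = 4.
Since A_1A_3² = 85 ≥ 65 + 4 = 69, the angle opposite A_1A_3 is not acute, so the smallest enclosing circle has A_1A_3 as diameter.
Centre = midpoint of A_1A_3 = (-5.5, -4), r² = 85/4 = 21.25.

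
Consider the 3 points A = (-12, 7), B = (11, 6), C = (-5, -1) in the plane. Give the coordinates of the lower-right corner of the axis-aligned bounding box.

(11, -1)

x-range [-12, 11], y-range [-1, 7].
The lower-right corner is (11, -1).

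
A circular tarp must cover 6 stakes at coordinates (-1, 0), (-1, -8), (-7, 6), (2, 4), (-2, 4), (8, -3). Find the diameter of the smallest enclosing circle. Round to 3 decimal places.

17.585

The minimum enclosing circle is determined by three boundary points: (-1, -8), (-7, 6), (8, -3).
Their circumcentre is (1/26, 19/26) with r² = 26129/338.
The farthest remaining point (-2, 4) is at distance² 5017/338 ≤ 26129/338.
Diameter = 2r = 2√(26129/338) ≈ 17.585.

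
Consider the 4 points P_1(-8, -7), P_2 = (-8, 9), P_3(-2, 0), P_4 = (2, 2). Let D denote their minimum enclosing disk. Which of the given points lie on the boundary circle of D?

P_1, P_2, P_4

By Welzl's lemma the MEC is supported by two points (diametrically opposite) or three points (on a circumcircle).
The minimum enclosing circle is determined by three boundary points: P_1, P_2, P_4.
Their circumcentre is (-6.15, 1) with r² = 67.4225.
The farthest remaining point P_3 is at distance² 18.2225 ≤ 67.4225.
The points at distance exactly r from the centre are P_1, P_2, P_4 — 3 points.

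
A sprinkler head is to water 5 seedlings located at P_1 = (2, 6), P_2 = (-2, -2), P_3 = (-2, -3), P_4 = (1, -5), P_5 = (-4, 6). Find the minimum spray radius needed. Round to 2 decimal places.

6.07

By Welzl's lemma the MEC is supported by two points (diametrically opposite) or three points (on a circumcircle).
The minimum enclosing circle is determined by three boundary points: P_1, P_4, P_5.
Their circumcentre is (-1, 8/11) with r² = 4453/121.
The farthest remaining point P_3 is at distance² 1802/121 ≤ 4453/121.
r = √(4453/121) ≈ 6.07.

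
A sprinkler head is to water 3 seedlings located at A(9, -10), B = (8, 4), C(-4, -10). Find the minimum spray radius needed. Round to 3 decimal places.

Side lengths²: AB² = 197, AC² = 169, BC² = 340.
Since BC² = 340 < 197 + 169 = 366, the triangle is acute, so the smallest enclosing circle is the circumcircle.
Circumcentre = (2.5, -24/7), r² = 16745/196.
r = √(16745/196) ≈ 9.243.

9.243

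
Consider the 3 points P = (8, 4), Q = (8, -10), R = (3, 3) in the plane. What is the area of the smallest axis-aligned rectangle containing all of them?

x ranges over [3, 8], width 5.
y ranges over [-10, 4], height 14.
Area = 5 × 14 = 70.

70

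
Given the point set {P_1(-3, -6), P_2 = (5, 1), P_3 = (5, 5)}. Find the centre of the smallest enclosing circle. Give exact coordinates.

(1, -0.5)

Side lengths²: P_1P_2² = 113, P_1P_3² = 185, P_2P_3² = 16.
Since P_1P_3² = 185 ≥ 113 + 16 = 129, the angle opposite P_1P_3 is not acute, so the smallest enclosing circle has P_1P_3 as diameter.
Centre = midpoint of P_1P_3 = (1, -0.5), r² = 185/4 = 46.25.
Centre = (1, -0.5).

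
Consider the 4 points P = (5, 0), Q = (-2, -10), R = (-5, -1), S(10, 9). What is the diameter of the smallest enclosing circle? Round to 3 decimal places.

The farthest pair is Q–S with squared distance 505. The circle on this segment as diameter has centre (4, -0.5) and r² = 505/4 = 126.25.
Check P: distance² to centre = 1.25 ≤ 126.25, so it lies inside.
All remaining points lie in this disk, and no smaller disk contains both endpoints, so this is the minimum enclosing circle.
Diameter = 2r = 2√(126.25) ≈ 22.472.

22.472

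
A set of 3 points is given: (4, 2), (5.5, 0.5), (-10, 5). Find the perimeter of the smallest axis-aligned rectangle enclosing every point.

40

Width = max x − min x = 5.5 − (-10) = 15.5.
Height = max y − min y = 5 − 0.5 = 4.5.
Perimeter = 2(15.5 + 4.5) = 40.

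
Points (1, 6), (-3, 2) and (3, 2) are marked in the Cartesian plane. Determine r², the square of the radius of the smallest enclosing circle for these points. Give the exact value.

Call the three points A, B, C in the order given.
Side lengths²: AB² = 32, AC² = 20, BC² = 36.
Since BC² = 36 < 32 + 20 = 52, the triangle is acute, so the smallest enclosing circle is the circumcircle.
Circumcentre = (0, 3), r² = 10.

10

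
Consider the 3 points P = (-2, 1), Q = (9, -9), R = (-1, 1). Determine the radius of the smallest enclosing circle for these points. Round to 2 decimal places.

Side lengths²: PQ² = 221, PR² = 1, QR² = 200.
Since PQ² = 221 ≥ 200 + 1 = 201, the angle opposite PQ is not acute, so the smallest enclosing circle has PQ as diameter.
Centre = midpoint of PQ = (3.5, -4), r² = 221/4 = 55.25.
r = √(55.25) ≈ 7.43.

7.43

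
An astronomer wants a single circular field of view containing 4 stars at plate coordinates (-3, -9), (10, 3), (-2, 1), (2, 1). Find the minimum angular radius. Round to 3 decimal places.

8.846

By Welzl's lemma the MEC is supported by two points (diametrically opposite) or three points (on a circumcircle).
The farthest pair is (-3, -9)–(10, 3) with squared distance 313. The circle on this segment as diameter has centre (3.5, -3) and r² = 313/4 = 78.25.
Check (-2, 1): distance² to centre = 46.25 ≤ 78.25, so it lies inside.
All remaining points lie in this disk, and no smaller disk contains both endpoints, so this is the minimum enclosing circle.
r = √(78.25) ≈ 8.846.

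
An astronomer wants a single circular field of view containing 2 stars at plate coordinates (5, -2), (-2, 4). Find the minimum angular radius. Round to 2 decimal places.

The smallest circle enclosing two points has them as diameter endpoints.
Centre = midpoint = (1.5, 1); r² = |(5, -2)−(-2, 4)|²/4 = 85/4 = 21.25.
r = √(21.25) ≈ 4.61.

4.61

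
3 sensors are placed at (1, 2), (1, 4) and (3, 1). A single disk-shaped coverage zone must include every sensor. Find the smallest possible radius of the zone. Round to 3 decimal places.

Call the three points A, B, C in the order given.
Side lengths²: AB² = 4, AC² = 5, BC² = 13.
Since BC² = 13 ≥ 5 + 4 = 9, the angle opposite BC is not acute, so the smallest enclosing circle has BC as diameter.
Centre = midpoint of BC = (2, 2.5), r² = 13/4 = 3.25.
r = √(3.25) ≈ 1.803.

1.803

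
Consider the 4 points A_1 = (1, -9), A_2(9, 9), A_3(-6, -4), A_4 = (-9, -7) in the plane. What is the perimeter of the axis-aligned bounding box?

72

Width = max x − min x = 9 − (-9) = 18.
Height = max y − min y = 9 − (-9) = 18.
Perimeter = 2(18 + 18) = 72.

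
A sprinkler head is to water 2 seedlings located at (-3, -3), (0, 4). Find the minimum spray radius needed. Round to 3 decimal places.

3.808

The smallest circle enclosing two points has them as diameter endpoints.
Centre = midpoint = (-1.5, 0.5); r² = |(-3, -3)−(0, 4)|²/4 = 58/4 = 14.5.
r = √(14.5) ≈ 3.808.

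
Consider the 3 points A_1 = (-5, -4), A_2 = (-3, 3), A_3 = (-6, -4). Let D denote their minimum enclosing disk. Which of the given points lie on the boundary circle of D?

A_2, A_3

Side lengths²: A_1A_2² = 53, A_1A_3² = 1, A_2A_3² = 58.
Since A_2A_3² = 58 ≥ 53 + 1 = 54, the angle opposite A_2A_3 is not acute, so the smallest enclosing circle has A_2A_3 as diameter.
Centre = midpoint of A_2A_3 = (-4.5, -0.5), r² = 58/4 = 14.5.
The points at distance exactly r from the centre are A_2, A_3 — 2 points.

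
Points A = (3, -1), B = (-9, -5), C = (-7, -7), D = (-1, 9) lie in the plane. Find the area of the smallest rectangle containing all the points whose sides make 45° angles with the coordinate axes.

In coordinates u = x + y, v = x − y the rectangle is axis-aligned; the map (x,y)→(u,v) scales areas by 2.
u-values: 2, -14, -14, 8; range = 8 − (-14) = 22.
v-values: 4, -4, 0, -10; range = 4 − (-10) = 14.
Area = (22 × 14) / 2 = 154.

154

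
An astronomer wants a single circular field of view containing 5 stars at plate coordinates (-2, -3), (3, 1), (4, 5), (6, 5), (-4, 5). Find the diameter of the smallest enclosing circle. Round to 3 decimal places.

By Welzl's lemma the MEC is supported by two points (diametrically opposite) or three points (on a circumcircle).
The minimum enclosing circle is determined by three boundary points: (-2, -3), (6, 5), (-4, 5).
Their circumcentre is (1, 2) with r² = 34.
The farthest remaining point (4, 5) is at distance² 18 ≤ 34.
Diameter = 2r = 2√34 ≈ 11.662.

11.662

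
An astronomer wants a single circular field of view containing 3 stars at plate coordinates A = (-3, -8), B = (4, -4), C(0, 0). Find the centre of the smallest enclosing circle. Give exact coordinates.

Side lengths²: AB² = 65, AC² = 73, BC² = 32.
Since AC² = 73 < 65 + 32 = 97, the triangle is acute, so the smallest enclosing circle is the circumcircle.
Circumcentre = (-9/22, -97/22), r² = 4745/242.
Centre = (-9/22, -97/22).

(-9/22, -97/22)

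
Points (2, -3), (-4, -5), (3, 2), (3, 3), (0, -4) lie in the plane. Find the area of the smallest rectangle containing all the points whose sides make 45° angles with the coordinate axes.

37.5

In coordinates u = x + y, v = x − y the rectangle is axis-aligned; the map (x,y)→(u,v) scales areas by 2.
u-values: -1, -9, 5, 6, -4; range = 6 − (-9) = 15.
v-values: 5, 1, 1, 0, 4; range = 5 − 0 = 5.
Area = (15 × 5) / 2 = 37.5.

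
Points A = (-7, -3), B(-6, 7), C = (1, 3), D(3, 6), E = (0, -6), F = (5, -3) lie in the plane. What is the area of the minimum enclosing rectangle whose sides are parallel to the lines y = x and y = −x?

In coordinates u = x + y, v = x − y the rectangle is axis-aligned; the map (x,y)→(u,v) scales areas by 2.
u-values: -10, 1, 4, 9, -6, 2; range = 9 − (-10) = 19.
v-values: -4, -13, -2, -3, 6, 8; range = 8 − (-13) = 21.
Area = (19 × 21) / 2 = 199.5.

199.5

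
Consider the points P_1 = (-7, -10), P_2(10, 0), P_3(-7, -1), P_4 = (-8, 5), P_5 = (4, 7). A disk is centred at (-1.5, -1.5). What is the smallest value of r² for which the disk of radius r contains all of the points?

134.5

The required radius is the distance from (-1.5, -1.5) to the farthest point.
Squared distances: 102.5, 134.5, 30.5, 84.5, 102.5.
Maximum is 134.5, attained at P_2.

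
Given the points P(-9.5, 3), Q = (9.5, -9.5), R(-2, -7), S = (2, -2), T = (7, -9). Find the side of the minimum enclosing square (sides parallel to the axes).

19

The bounding box has width 19 and height 12.5.
An axis-aligned square enclosing the set must have side ≥ max(width, height).
So the minimum side is max(19, 12.5) = 19.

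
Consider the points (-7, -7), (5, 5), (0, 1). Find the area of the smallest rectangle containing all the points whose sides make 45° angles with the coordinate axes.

12

In coordinates u = x + y, v = x − y the rectangle is axis-aligned; the map (x,y)→(u,v) scales areas by 2.
u-values: -14, 10, 1; range = 10 − (-14) = 24.
v-values: 0, 0, -1; range = 0 − (-1) = 1.
Area = (24 × 1) / 2 = 12.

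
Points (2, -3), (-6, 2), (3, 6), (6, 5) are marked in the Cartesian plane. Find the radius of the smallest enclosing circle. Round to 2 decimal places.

A smallest enclosing disk is always determined by at most three of the input points on its boundary.
The minimum enclosing circle is determined by three boundary points: (2, -3), (-6, 2), (6, 5).
Their circumcentre is (1/7, 41/14) with r² = 7565/196.
The farthest remaining point (3, 6) is at distance² 3449/196 ≤ 7565/196.
r = √(7565/196) ≈ 6.21.

6.21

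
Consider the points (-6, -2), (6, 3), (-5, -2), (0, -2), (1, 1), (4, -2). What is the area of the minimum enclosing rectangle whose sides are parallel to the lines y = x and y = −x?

In coordinates u = x + y, v = x − y the rectangle is axis-aligned; the map (x,y)→(u,v) scales areas by 2.
u-values: -8, 9, -7, -2, 2, 2; range = 9 − (-8) = 17.
v-values: -4, 3, -3, 2, 0, 6; range = 6 − (-4) = 10.
Area = (17 × 10) / 2 = 85.

85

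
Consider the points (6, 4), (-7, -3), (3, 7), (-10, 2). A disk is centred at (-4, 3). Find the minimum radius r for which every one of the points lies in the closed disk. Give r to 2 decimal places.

The required radius is the distance from (-4, 3) to the farthest point.
Squared distances: 101, 45, 65, 37.
Maximum is 101, attained at (6, 4).
r = √101 ≈ 10.05.

10.05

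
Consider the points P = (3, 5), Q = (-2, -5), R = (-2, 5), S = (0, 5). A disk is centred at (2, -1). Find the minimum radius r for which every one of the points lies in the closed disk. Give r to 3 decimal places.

The required radius is the distance from (2, -1) to the farthest point.
Squared distances: 37, 32, 52, 40.
Maximum is 52, attained at R.
r = √52 ≈ 7.211.

7.211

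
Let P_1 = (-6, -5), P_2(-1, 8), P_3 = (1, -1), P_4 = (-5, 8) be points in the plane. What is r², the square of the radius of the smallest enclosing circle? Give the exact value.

48.5

A smallest enclosing disk is always determined by at most three of the input points on its boundary.
The farthest pair is P_1–P_2 with squared distance 194. The circle on this segment as diameter has centre (-3.5, 1.5) and r² = 194/4 = 48.5.
Check P_3: distance² to centre = 26.5 ≤ 48.5, so it lies inside.
All remaining points lie in this disk, and no smaller disk contains both endpoints, so this is the minimum enclosing circle.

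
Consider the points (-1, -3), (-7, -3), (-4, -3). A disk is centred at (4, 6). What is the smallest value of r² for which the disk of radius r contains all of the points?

The required radius is the distance from (4, 6) to the farthest point.
Squared distances: 106, 202, 145.
Maximum is 202, attained at (-7, -3).

202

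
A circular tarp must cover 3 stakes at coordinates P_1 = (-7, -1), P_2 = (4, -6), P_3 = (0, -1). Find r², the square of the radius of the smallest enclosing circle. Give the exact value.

Side lengths²: P_1P_2² = 146, P_1P_3² = 49, P_2P_3² = 41.
Since P_1P_2² = 146 ≥ 49 + 41 = 90, the angle opposite P_1P_2 is not acute, so the smallest enclosing circle has P_1P_2 as diameter.
Centre = midpoint of P_1P_2 = (-1.5, -3.5), r² = 146/4 = 36.5.

36.5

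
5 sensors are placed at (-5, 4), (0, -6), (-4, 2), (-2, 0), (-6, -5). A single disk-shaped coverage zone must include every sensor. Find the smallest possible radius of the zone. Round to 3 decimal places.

5.590

The farthest pair is (-5, 4)–(0, -6) with squared distance 125. The circle on this segment as diameter has centre (-2.5, -1) and r² = 125/4 = 31.25.
Check (-4, 2): distance² to centre = 11.25 ≤ 31.25, so it lies inside.
All remaining points lie in this disk, and no smaller disk contains both endpoints, so this is the minimum enclosing circle.
r = √(31.25) ≈ 5.590.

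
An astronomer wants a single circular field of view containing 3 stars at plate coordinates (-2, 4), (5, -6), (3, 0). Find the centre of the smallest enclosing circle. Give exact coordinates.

(1.5, -1)

Call the three points A, B, C in the order given.
Side lengths²: AB² = 149, AC² = 41, BC² = 40.
Since AB² = 149 ≥ 41 + 40 = 81, the angle opposite AB is not acute, so the smallest enclosing circle has AB as diameter.
Centre = midpoint of AB = (1.5, -1), r² = 149/4 = 37.25.
Centre = (1.5, -1).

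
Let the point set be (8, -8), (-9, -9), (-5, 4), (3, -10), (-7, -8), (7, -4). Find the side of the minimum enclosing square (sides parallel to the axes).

The bounding box has width 17 and height 14.
An axis-aligned square enclosing the set must have side ≥ max(width, height).
So the minimum side is max(17, 14) = 17.

17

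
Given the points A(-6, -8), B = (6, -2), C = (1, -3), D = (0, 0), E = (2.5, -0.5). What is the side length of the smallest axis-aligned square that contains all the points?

12

The bounding box has width 12 and height 8.
An axis-aligned square enclosing the set must have side ≥ max(width, height).
So the minimum side is max(12, 8) = 12.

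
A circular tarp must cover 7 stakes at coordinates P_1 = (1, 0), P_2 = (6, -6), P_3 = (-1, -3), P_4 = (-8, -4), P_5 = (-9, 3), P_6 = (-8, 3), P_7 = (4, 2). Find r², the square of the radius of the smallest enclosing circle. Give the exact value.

The minimum enclosing circle of a finite set is fixed by two of the points (as a diameter) or three (as a circumcircle).
The farthest pair is P_2–P_5 with squared distance 306. The circle on this segment as diameter has centre (-1.5, -1.5) and r² = 306/4 = 76.5.
Check P_1: distance² to centre = 8.5 ≤ 76.5, so it lies inside.
All remaining points lie in this disk, and no smaller disk contains both endpoints, so this is the minimum enclosing circle.

76.5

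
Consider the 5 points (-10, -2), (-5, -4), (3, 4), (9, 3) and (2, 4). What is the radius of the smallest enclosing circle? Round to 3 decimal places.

9.823

By Welzl's lemma the MEC is supported by two points (diametrically opposite) or three points (on a circumcircle).
The farthest pair is (-10, -2)–(9, 3) with squared distance 386. The circle on this segment as diameter has centre (-0.5, 0.5) and r² = 386/4 = 96.5.
Check (-5, -4): distance² to centre = 40.5 ≤ 96.5, so it lies inside.
All remaining points lie in this disk, and no smaller disk contains both endpoints, so this is the minimum enclosing circle.
r = √(96.5) ≈ 9.823.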